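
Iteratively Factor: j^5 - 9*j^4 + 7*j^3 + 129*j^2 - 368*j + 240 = (j - 5)*(j^4 - 4*j^3 - 13*j^2 + 64*j - 48) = (j - 5)*(j - 1)*(j^3 - 3*j^2 - 16*j + 48) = (j - 5)*(j - 4)*(j - 1)*(j^2 + j - 12) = (j - 5)*(j - 4)*(j - 3)*(j - 1)*(j + 4)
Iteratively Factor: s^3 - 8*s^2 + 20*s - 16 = (s - 2)*(s^2 - 6*s + 8) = (s - 2)^2*(s - 4)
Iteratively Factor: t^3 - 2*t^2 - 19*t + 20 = (t + 4)*(t^2 - 6*t + 5) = (t - 1)*(t + 4)*(t - 5)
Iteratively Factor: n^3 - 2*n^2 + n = (n - 1)*(n^2 - n) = (n - 1)^2*(n)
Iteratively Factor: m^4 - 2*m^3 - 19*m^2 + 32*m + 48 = (m - 3)*(m^3 + m^2 - 16*m - 16) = (m - 4)*(m - 3)*(m^2 + 5*m + 4) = (m - 4)*(m - 3)*(m + 1)*(m + 4)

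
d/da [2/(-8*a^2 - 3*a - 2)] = 2*(16*a + 3)/(8*a^2 + 3*a + 2)^2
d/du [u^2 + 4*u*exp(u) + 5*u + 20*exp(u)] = 4*u*exp(u) + 2*u + 24*exp(u) + 5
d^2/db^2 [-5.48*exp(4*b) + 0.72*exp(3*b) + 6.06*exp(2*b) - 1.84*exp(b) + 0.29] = (-87.68*exp(3*b) + 6.48*exp(2*b) + 24.24*exp(b) - 1.84)*exp(b)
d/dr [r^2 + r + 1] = 2*r + 1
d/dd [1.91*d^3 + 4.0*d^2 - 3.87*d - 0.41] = 5.73*d^2 + 8.0*d - 3.87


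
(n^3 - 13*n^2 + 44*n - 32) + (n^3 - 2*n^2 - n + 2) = 2*n^3 - 15*n^2 + 43*n - 30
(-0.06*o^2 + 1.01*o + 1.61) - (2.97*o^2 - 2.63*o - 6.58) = -3.03*o^2 + 3.64*o + 8.19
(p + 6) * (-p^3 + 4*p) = -p^4 - 6*p^3 + 4*p^2 + 24*p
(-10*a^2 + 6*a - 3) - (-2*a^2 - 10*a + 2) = -8*a^2 + 16*a - 5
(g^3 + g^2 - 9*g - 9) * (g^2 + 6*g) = g^5 + 7*g^4 - 3*g^3 - 63*g^2 - 54*g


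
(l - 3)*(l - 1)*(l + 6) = l^3 + 2*l^2 - 21*l + 18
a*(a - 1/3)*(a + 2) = a^3 + 5*a^2/3 - 2*a/3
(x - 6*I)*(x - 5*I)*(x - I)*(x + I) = x^4 - 11*I*x^3 - 29*x^2 - 11*I*x - 30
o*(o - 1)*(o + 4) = o^3 + 3*o^2 - 4*o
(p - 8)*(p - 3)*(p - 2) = p^3 - 13*p^2 + 46*p - 48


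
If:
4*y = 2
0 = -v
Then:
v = 0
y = 1/2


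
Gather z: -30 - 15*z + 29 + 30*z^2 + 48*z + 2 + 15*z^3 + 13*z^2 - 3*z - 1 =15*z^3 + 43*z^2 + 30*z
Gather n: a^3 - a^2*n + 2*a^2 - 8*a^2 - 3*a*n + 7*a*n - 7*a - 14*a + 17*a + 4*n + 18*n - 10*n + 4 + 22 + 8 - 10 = a^3 - 6*a^2 - 4*a + n*(-a^2 + 4*a + 12) + 24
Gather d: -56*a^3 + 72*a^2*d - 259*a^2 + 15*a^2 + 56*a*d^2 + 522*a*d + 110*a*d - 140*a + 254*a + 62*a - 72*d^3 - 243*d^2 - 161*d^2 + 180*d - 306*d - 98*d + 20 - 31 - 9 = -56*a^3 - 244*a^2 + 176*a - 72*d^3 + d^2*(56*a - 404) + d*(72*a^2 + 632*a - 224) - 20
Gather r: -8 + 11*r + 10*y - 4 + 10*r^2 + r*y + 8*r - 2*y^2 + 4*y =10*r^2 + r*(y + 19) - 2*y^2 + 14*y - 12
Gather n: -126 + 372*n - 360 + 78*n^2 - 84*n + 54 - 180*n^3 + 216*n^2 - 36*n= -180*n^3 + 294*n^2 + 252*n - 432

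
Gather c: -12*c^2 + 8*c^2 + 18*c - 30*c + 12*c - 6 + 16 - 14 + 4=-4*c^2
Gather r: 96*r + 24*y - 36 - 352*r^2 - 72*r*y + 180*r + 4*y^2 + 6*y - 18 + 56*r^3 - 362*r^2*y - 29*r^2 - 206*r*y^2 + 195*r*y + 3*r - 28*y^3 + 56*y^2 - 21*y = 56*r^3 + r^2*(-362*y - 381) + r*(-206*y^2 + 123*y + 279) - 28*y^3 + 60*y^2 + 9*y - 54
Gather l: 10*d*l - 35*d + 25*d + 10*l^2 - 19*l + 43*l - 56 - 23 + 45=-10*d + 10*l^2 + l*(10*d + 24) - 34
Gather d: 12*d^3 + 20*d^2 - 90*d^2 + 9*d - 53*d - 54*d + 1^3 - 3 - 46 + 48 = 12*d^3 - 70*d^2 - 98*d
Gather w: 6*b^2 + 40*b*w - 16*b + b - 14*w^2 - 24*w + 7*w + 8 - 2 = 6*b^2 - 15*b - 14*w^2 + w*(40*b - 17) + 6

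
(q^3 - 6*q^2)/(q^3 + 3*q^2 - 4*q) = q*(q - 6)/(q^2 + 3*q - 4)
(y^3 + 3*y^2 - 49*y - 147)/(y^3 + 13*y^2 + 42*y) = (y^2 - 4*y - 21)/(y*(y + 6))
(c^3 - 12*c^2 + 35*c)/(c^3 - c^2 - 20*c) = (c - 7)/(c + 4)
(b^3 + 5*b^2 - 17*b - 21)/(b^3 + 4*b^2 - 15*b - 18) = (b + 7)/(b + 6)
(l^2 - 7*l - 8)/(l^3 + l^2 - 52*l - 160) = (l + 1)/(l^2 + 9*l + 20)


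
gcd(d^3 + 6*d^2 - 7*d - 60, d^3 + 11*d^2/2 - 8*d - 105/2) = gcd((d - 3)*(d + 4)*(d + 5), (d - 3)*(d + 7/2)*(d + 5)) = d^2 + 2*d - 15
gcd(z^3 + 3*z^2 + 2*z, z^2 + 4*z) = z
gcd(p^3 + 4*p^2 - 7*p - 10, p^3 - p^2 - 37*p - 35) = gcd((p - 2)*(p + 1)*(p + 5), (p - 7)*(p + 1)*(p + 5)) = p^2 + 6*p + 5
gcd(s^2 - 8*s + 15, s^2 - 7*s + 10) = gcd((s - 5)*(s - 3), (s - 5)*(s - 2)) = s - 5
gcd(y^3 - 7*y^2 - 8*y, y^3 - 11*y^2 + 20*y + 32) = y^2 - 7*y - 8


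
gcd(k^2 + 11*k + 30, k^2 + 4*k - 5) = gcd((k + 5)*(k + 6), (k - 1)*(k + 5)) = k + 5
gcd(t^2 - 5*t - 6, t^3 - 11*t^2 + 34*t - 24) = t - 6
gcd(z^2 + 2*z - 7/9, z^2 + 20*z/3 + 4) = 1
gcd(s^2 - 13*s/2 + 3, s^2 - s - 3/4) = 1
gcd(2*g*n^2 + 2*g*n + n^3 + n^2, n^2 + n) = n^2 + n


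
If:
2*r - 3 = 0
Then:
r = 3/2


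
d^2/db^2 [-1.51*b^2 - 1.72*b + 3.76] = -3.02000000000000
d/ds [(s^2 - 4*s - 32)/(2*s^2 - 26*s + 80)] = -9/(2*s^2 - 20*s + 50)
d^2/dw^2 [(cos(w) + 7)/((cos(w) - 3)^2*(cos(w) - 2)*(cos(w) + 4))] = (886*(1 - cos(w)^2)^2 + 148*sin(w)^6 - 9*cos(w)^7 + 26*cos(w)^6 - 37*cos(w)^5 + 1816*cos(w)^3 - 3770*cos(w)^2 - 5132*cos(w) + 5566)/((cos(w) - 3)^4*(cos(w) - 2)^3*(cos(w) + 4)^3)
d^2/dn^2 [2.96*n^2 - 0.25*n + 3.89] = 5.92000000000000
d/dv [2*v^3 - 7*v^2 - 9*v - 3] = 6*v^2 - 14*v - 9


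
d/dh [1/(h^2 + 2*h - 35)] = 2*(-h - 1)/(h^2 + 2*h - 35)^2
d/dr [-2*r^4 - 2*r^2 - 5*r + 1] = -8*r^3 - 4*r - 5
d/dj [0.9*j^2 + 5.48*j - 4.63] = 1.8*j + 5.48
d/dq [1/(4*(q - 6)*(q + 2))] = (2 - q)/(2*(q^4 - 8*q^3 - 8*q^2 + 96*q + 144))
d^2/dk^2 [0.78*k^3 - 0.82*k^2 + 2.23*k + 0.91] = 4.68*k - 1.64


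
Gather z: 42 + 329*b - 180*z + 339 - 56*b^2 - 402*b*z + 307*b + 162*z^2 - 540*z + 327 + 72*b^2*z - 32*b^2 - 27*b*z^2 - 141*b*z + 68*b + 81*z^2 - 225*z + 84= -88*b^2 + 704*b + z^2*(243 - 27*b) + z*(72*b^2 - 543*b - 945) + 792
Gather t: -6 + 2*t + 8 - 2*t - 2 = 0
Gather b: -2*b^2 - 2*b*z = -2*b^2 - 2*b*z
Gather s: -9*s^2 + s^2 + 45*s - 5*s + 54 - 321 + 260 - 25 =-8*s^2 + 40*s - 32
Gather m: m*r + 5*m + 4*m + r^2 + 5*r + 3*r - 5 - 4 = m*(r + 9) + r^2 + 8*r - 9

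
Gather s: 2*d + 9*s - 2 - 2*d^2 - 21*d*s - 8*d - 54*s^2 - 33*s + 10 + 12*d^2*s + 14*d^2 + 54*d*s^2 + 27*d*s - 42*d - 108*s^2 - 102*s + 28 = 12*d^2 - 48*d + s^2*(54*d - 162) + s*(12*d^2 + 6*d - 126) + 36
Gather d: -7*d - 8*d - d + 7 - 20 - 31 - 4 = -16*d - 48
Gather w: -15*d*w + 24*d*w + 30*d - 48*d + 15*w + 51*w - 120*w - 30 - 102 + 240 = -18*d + w*(9*d - 54) + 108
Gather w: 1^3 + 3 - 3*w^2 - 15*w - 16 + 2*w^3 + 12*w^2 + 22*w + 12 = 2*w^3 + 9*w^2 + 7*w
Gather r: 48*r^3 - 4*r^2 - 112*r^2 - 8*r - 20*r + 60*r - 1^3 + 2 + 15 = 48*r^3 - 116*r^2 + 32*r + 16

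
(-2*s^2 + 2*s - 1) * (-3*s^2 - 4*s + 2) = 6*s^4 + 2*s^3 - 9*s^2 + 8*s - 2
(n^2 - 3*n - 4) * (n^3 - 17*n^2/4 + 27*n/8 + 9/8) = n^5 - 29*n^4/4 + 97*n^3/8 + 8*n^2 - 135*n/8 - 9/2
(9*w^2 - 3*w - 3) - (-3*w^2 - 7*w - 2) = 12*w^2 + 4*w - 1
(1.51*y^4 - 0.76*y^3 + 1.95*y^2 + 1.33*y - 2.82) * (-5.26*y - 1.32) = -7.9426*y^5 + 2.0044*y^4 - 9.2538*y^3 - 9.5698*y^2 + 13.0776*y + 3.7224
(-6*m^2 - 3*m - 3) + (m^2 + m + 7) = -5*m^2 - 2*m + 4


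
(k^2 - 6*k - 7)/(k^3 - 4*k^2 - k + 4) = (k - 7)/(k^2 - 5*k + 4)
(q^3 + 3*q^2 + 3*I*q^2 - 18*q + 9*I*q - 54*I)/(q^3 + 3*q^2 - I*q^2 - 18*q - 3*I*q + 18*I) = (q + 3*I)/(q - I)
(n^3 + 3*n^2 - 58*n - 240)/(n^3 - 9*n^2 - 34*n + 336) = (n + 5)/(n - 7)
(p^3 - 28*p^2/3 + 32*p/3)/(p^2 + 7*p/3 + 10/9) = 3*p*(3*p^2 - 28*p + 32)/(9*p^2 + 21*p + 10)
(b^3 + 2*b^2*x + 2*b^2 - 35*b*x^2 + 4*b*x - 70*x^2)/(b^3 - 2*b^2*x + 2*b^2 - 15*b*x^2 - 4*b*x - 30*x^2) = (b + 7*x)/(b + 3*x)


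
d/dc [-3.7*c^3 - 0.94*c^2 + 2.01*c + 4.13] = -11.1*c^2 - 1.88*c + 2.01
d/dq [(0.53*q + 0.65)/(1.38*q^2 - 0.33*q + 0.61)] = (-0.7314*q^2 - 1.794*q + 0.5378)/(1.9044*q^4 - 0.9108*q^3 + 1.7925*q^2 - 0.4026*q + 0.3721)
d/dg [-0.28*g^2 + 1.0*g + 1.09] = 1.0 - 0.56*g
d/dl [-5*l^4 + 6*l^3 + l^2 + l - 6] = -20*l^3 + 18*l^2 + 2*l + 1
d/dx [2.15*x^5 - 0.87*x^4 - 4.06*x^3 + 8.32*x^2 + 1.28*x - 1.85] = 10.75*x^4 - 3.48*x^3 - 12.18*x^2 + 16.64*x + 1.28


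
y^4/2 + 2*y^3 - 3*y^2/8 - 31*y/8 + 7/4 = (y/2 + 1)*(y - 1)*(y - 1/2)*(y + 7/2)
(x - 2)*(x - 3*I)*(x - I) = x^3 - 2*x^2 - 4*I*x^2 - 3*x + 8*I*x + 6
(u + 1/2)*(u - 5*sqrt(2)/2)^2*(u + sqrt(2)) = u^4 - 4*sqrt(2)*u^3 + u^3/2 - 2*sqrt(2)*u^2 + 5*u^2/2 + 5*u/4 + 25*sqrt(2)*u/2 + 25*sqrt(2)/4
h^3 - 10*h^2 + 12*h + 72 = (h - 6)^2*(h + 2)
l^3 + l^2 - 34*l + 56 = (l - 4)*(l - 2)*(l + 7)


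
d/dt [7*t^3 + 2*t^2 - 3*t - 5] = 21*t^2 + 4*t - 3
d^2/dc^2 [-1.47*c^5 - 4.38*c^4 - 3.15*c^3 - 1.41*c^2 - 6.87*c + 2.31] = -29.4*c^3 - 52.56*c^2 - 18.9*c - 2.82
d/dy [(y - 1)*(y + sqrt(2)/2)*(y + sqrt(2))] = 3*y^2 - 2*y + 3*sqrt(2)*y - 3*sqrt(2)/2 + 1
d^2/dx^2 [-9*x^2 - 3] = -18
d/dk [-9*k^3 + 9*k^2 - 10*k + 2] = -27*k^2 + 18*k - 10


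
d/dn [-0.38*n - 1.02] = -0.380000000000000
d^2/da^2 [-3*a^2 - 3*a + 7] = -6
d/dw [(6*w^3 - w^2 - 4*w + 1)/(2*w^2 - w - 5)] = 3*(4*w^4 - 4*w^3 - 27*w^2 + 2*w + 7)/(4*w^4 - 4*w^3 - 19*w^2 + 10*w + 25)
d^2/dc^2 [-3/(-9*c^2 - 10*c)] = 6*(-9*c*(9*c + 10) + 4*(9*c + 5)^2)/(c^3*(9*c + 10)^3)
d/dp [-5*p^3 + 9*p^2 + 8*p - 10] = -15*p^2 + 18*p + 8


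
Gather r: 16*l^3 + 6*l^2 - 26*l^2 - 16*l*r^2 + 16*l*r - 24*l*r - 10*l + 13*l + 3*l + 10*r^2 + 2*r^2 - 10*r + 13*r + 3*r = 16*l^3 - 20*l^2 + 6*l + r^2*(12 - 16*l) + r*(6 - 8*l)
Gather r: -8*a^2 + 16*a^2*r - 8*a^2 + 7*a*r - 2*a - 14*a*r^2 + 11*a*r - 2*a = -16*a^2 - 14*a*r^2 - 4*a + r*(16*a^2 + 18*a)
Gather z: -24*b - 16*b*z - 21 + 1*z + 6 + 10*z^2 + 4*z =-24*b + 10*z^2 + z*(5 - 16*b) - 15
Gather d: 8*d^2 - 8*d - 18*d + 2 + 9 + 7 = 8*d^2 - 26*d + 18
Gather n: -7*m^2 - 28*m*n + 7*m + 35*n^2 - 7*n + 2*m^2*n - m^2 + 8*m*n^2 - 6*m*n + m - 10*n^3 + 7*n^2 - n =-8*m^2 + 8*m - 10*n^3 + n^2*(8*m + 42) + n*(2*m^2 - 34*m - 8)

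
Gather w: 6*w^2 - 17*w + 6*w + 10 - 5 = 6*w^2 - 11*w + 5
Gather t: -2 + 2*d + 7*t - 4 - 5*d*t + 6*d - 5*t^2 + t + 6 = 8*d - 5*t^2 + t*(8 - 5*d)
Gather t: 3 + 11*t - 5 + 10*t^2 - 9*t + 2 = 10*t^2 + 2*t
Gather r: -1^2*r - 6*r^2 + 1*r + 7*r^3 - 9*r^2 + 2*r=7*r^3 - 15*r^2 + 2*r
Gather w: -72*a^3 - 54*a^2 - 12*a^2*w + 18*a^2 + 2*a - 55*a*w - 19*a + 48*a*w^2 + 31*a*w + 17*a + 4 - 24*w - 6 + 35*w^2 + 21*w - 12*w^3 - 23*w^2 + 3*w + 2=-72*a^3 - 36*a^2 - 12*w^3 + w^2*(48*a + 12) + w*(-12*a^2 - 24*a)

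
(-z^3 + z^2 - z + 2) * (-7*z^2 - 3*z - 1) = 7*z^5 - 4*z^4 + 5*z^3 - 12*z^2 - 5*z - 2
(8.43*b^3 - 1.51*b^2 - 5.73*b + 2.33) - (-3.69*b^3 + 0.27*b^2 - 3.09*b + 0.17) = 12.12*b^3 - 1.78*b^2 - 2.64*b + 2.16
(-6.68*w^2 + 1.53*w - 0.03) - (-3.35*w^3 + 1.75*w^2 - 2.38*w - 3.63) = 3.35*w^3 - 8.43*w^2 + 3.91*w + 3.6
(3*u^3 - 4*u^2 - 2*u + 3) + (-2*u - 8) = 3*u^3 - 4*u^2 - 4*u - 5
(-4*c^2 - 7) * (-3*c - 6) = 12*c^3 + 24*c^2 + 21*c + 42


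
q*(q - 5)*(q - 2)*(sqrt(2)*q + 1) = sqrt(2)*q^4 - 7*sqrt(2)*q^3 + q^3 - 7*q^2 + 10*sqrt(2)*q^2 + 10*q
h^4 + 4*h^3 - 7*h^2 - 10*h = h*(h - 2)*(h + 1)*(h + 5)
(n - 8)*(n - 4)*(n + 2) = n^3 - 10*n^2 + 8*n + 64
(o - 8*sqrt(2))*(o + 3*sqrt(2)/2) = o^2 - 13*sqrt(2)*o/2 - 24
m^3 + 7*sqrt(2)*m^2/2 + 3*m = m*(m + sqrt(2)/2)*(m + 3*sqrt(2))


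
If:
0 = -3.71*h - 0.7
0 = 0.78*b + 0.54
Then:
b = -0.69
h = -0.19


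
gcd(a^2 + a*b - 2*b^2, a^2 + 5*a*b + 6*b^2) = a + 2*b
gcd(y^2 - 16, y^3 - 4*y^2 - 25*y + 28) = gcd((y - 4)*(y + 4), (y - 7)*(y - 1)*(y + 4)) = y + 4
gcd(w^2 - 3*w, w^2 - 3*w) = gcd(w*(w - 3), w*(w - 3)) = w^2 - 3*w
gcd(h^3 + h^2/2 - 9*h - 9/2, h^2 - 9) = h^2 - 9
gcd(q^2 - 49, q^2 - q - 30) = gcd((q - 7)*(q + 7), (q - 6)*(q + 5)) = 1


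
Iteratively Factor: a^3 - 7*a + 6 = (a - 1)*(a^2 + a - 6) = (a - 2)*(a - 1)*(a + 3)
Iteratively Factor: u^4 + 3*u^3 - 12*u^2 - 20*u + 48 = (u - 2)*(u^3 + 5*u^2 - 2*u - 24) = (u - 2)^2*(u^2 + 7*u + 12) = (u - 2)^2*(u + 4)*(u + 3)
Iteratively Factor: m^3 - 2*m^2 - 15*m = (m - 5)*(m^2 + 3*m) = (m - 5)*(m + 3)*(m)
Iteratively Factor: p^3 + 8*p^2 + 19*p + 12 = (p + 1)*(p^2 + 7*p + 12) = (p + 1)*(p + 3)*(p + 4)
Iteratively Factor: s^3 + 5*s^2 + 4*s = (s + 1)*(s^2 + 4*s) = s*(s + 1)*(s + 4)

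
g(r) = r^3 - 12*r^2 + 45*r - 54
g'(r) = 3*r^2 - 24*r + 45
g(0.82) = -24.62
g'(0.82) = 27.34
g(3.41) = -0.44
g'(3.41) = -1.96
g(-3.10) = -338.61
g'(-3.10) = 148.23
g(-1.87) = -186.65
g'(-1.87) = 100.37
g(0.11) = -49.19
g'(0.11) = 42.40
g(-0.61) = -86.14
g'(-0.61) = 60.76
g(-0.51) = -80.20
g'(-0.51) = 58.02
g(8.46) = 73.34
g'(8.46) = 56.67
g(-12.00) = -4050.00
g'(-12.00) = 765.00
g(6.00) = 0.00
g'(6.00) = 9.00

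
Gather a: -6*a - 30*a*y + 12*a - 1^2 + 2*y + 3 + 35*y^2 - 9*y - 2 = a*(6 - 30*y) + 35*y^2 - 7*y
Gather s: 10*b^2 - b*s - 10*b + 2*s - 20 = 10*b^2 - 10*b + s*(2 - b) - 20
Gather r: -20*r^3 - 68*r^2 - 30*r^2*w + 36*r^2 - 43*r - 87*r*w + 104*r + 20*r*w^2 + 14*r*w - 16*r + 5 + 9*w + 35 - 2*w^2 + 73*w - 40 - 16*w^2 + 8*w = -20*r^3 + r^2*(-30*w - 32) + r*(20*w^2 - 73*w + 45) - 18*w^2 + 90*w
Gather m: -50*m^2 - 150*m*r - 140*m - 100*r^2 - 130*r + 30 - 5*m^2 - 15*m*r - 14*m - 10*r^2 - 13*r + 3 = -55*m^2 + m*(-165*r - 154) - 110*r^2 - 143*r + 33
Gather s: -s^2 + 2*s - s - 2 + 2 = -s^2 + s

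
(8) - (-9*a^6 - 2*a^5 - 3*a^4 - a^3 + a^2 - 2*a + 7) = 9*a^6 + 2*a^5 + 3*a^4 + a^3 - a^2 + 2*a + 1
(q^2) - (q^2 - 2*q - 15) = 2*q + 15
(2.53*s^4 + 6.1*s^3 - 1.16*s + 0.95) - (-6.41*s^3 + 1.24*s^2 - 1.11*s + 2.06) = 2.53*s^4 + 12.51*s^3 - 1.24*s^2 - 0.0499999999999998*s - 1.11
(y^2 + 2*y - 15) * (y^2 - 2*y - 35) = y^4 - 54*y^2 - 40*y + 525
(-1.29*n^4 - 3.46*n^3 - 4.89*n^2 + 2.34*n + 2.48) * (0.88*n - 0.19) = -1.1352*n^5 - 2.7997*n^4 - 3.6458*n^3 + 2.9883*n^2 + 1.7378*n - 0.4712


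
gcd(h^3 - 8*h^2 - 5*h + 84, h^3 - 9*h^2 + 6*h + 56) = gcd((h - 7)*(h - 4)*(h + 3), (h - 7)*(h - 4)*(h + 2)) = h^2 - 11*h + 28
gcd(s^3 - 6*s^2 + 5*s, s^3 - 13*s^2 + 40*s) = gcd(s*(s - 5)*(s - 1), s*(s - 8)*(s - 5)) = s^2 - 5*s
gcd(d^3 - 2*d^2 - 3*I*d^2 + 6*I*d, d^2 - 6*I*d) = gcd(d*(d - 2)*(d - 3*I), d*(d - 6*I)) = d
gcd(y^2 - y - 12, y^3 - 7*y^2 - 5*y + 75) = y + 3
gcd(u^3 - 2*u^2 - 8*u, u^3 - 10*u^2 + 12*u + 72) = u + 2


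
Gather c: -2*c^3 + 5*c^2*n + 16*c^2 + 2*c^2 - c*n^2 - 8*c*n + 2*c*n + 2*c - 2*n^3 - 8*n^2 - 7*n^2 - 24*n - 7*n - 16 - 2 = -2*c^3 + c^2*(5*n + 18) + c*(-n^2 - 6*n + 2) - 2*n^3 - 15*n^2 - 31*n - 18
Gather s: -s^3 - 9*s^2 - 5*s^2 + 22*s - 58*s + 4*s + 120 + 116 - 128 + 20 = -s^3 - 14*s^2 - 32*s + 128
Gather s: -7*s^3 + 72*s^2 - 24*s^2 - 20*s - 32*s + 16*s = -7*s^3 + 48*s^2 - 36*s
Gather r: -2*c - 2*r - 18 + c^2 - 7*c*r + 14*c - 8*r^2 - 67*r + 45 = c^2 + 12*c - 8*r^2 + r*(-7*c - 69) + 27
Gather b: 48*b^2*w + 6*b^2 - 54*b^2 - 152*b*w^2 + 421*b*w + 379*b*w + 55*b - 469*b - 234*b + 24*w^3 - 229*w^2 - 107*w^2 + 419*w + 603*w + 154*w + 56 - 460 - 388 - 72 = b^2*(48*w - 48) + b*(-152*w^2 + 800*w - 648) + 24*w^3 - 336*w^2 + 1176*w - 864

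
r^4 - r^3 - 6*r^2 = r^2*(r - 3)*(r + 2)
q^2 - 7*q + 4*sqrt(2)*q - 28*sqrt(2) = (q - 7)*(q + 4*sqrt(2))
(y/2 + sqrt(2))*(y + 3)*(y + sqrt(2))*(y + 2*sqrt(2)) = y^4/2 + 3*y^3/2 + 5*sqrt(2)*y^3/2 + 8*y^2 + 15*sqrt(2)*y^2/2 + 4*sqrt(2)*y + 24*y + 12*sqrt(2)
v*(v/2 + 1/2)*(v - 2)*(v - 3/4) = v^4/2 - 7*v^3/8 - 5*v^2/8 + 3*v/4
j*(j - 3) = j^2 - 3*j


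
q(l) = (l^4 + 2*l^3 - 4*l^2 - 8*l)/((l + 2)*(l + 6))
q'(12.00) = 18.59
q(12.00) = 93.33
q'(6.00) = 7.33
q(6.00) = 16.00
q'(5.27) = 6.05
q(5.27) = 11.12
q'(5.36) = 6.21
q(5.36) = 11.67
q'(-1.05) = -0.26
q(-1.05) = 0.61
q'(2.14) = 1.18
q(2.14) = 0.15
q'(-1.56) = 0.62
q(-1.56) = 0.55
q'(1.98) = 0.98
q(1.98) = -0.02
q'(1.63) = 0.56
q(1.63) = -0.29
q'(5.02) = 5.62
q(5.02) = 9.66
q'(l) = (4*l^3 + 6*l^2 - 8*l - 8)/((l + 2)*(l + 6)) - (l^4 + 2*l^3 - 4*l^2 - 8*l)/((l + 2)*(l + 6)^2) - (l^4 + 2*l^3 - 4*l^2 - 8*l)/((l + 2)^2*(l + 6))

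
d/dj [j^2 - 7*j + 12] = 2*j - 7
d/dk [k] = 1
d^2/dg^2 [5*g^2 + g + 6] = 10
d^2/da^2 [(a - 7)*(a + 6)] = 2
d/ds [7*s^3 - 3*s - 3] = 21*s^2 - 3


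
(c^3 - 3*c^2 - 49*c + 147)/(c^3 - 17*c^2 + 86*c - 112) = (c^2 + 4*c - 21)/(c^2 - 10*c + 16)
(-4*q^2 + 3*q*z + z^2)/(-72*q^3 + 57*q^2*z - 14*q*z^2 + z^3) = (4*q^2 - 3*q*z - z^2)/(72*q^3 - 57*q^2*z + 14*q*z^2 - z^3)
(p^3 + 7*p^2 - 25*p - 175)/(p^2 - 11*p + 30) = (p^2 + 12*p + 35)/(p - 6)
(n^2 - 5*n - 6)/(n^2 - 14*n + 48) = (n + 1)/(n - 8)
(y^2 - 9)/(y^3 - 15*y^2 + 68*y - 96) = (y + 3)/(y^2 - 12*y + 32)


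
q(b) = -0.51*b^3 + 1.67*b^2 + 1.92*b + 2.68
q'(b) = -1.53*b^2 + 3.34*b + 1.92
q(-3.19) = 30.10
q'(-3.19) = -24.30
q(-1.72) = 6.91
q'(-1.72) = -8.35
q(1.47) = 7.49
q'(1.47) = 3.52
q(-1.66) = 6.43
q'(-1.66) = -7.84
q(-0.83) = 2.53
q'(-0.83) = -1.91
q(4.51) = -1.48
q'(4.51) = -14.14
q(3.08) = 9.53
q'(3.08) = -2.31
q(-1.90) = 8.56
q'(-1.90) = -9.95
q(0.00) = 2.68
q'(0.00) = 1.92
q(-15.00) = 2070.88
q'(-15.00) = -392.43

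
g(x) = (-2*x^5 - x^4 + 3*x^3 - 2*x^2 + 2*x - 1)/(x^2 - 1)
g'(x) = -2*x*(-2*x^5 - x^4 + 3*x^3 - 2*x^2 + 2*x - 1)/(x^2 - 1)^2 + (-10*x^4 - 4*x^3 + 9*x^2 - 4*x + 2)/(x^2 - 1) = (-6*x^6 - 2*x^5 + 13*x^4 + 4*x^3 - 11*x^2 + 6*x - 2)/(x^4 - 2*x^2 + 1)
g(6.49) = -584.97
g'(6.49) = -264.75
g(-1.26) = -15.09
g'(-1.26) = -57.68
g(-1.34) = -11.40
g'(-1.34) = -37.28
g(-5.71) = 330.36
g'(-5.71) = -183.35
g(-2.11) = 6.23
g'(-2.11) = -24.28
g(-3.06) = 40.31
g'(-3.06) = -49.86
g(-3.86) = 92.14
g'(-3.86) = -81.08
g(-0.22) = 1.65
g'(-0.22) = -4.27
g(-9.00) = 1364.61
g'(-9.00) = -467.05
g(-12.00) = 3296.72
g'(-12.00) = -839.03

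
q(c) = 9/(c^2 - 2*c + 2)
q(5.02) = 0.52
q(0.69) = 8.21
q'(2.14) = -3.88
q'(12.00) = -0.01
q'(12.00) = -0.01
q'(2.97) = -1.49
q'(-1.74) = 0.68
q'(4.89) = -0.27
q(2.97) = 1.84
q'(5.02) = -0.25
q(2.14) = 3.91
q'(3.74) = -0.68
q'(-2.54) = 0.35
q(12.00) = 0.07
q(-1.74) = 1.06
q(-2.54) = 0.67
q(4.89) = 0.56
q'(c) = 9*(2 - 2*c)/(c^2 - 2*c + 2)^2 = 18*(1 - c)/(c^2 - 2*c + 2)^2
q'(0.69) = 4.64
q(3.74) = 1.06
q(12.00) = 0.07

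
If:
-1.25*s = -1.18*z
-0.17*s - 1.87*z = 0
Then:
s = 0.00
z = 0.00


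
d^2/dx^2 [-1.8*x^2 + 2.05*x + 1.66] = -3.60000000000000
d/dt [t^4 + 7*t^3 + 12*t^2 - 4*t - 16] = 4*t^3 + 21*t^2 + 24*t - 4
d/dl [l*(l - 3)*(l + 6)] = 3*l^2 + 6*l - 18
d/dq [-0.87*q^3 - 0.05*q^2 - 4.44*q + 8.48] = -2.61*q^2 - 0.1*q - 4.44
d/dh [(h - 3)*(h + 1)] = 2*h - 2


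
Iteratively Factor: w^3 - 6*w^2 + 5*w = (w - 5)*(w^2 - w) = (w - 5)*(w - 1)*(w)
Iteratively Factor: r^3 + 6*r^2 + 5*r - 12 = (r + 4)*(r^2 + 2*r - 3) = (r + 3)*(r + 4)*(r - 1)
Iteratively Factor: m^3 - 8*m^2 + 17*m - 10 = (m - 1)*(m^2 - 7*m + 10) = (m - 5)*(m - 1)*(m - 2)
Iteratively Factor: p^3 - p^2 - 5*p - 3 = (p + 1)*(p^2 - 2*p - 3) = (p - 3)*(p + 1)*(p + 1)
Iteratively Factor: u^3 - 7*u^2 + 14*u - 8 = (u - 2)*(u^2 - 5*u + 4) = (u - 2)*(u - 1)*(u - 4)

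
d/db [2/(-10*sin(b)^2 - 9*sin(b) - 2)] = 2*(20*sin(b) + 9)*cos(b)/(10*sin(b)^2 + 9*sin(b) + 2)^2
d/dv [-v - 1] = -1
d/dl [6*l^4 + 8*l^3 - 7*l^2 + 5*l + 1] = 24*l^3 + 24*l^2 - 14*l + 5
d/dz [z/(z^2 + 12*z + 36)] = (6 - z)/(z^3 + 18*z^2 + 108*z + 216)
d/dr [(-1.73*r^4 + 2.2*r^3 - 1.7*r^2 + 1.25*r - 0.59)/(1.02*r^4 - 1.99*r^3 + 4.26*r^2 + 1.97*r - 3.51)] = (1.1987*r^6 - 11.2716*r^5 - 8.0603*r^4 + 40.3394*r^3 - 35.3623*r^2 + 16.9608*r - 3.2252)/(1.0404*r^8 - 4.0596*r^7 + 12.6505*r^6 - 12.936*r^5 + 3.1466*r^4 + 30.7542*r^3 - 26.0243*r^2 - 13.8294*r + 12.3201)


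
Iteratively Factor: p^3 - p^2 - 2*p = (p + 1)*(p^2 - 2*p) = p*(p + 1)*(p - 2)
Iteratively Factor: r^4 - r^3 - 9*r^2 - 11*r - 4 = (r + 1)*(r^3 - 2*r^2 - 7*r - 4) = (r - 4)*(r + 1)*(r^2 + 2*r + 1) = (r - 4)*(r + 1)^2*(r + 1)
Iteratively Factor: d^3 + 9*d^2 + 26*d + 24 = (d + 4)*(d^2 + 5*d + 6) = (d + 3)*(d + 4)*(d + 2)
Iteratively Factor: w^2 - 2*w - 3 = (w - 3)*(w + 1)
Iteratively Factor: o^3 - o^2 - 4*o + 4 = (o + 2)*(o^2 - 3*o + 2) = (o - 1)*(o + 2)*(o - 2)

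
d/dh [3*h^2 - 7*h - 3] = 6*h - 7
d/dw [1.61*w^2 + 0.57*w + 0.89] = 3.22*w + 0.57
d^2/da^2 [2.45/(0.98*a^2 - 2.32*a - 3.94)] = (4.70596*a^2 - 11.14064*a - 2.45*(1.96*a - 2.32)*(3.92*a - 4.64) - 18.91988)/(-0.98*a^2 + 2.32*a + 3.94)^3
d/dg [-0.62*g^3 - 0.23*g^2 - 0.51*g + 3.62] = -1.86*g^2 - 0.46*g - 0.51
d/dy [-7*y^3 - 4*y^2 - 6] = y*(-21*y - 8)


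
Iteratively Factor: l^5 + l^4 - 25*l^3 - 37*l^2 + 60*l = (l)*(l^4 + l^3 - 25*l^2 - 37*l + 60) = l*(l - 5)*(l^3 + 6*l^2 + 5*l - 12) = l*(l - 5)*(l + 3)*(l^2 + 3*l - 4) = l*(l - 5)*(l + 3)*(l + 4)*(l - 1)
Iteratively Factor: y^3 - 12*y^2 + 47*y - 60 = (y - 4)*(y^2 - 8*y + 15) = (y - 4)*(y - 3)*(y - 5)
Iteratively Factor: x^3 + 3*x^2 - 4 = (x + 2)*(x^2 + x - 2) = (x + 2)^2*(x - 1)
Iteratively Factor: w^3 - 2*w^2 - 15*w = (w)*(w^2 - 2*w - 15) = w*(w + 3)*(w - 5)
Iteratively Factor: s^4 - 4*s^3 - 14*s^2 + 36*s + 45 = (s - 5)*(s^3 + s^2 - 9*s - 9) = (s - 5)*(s + 1)*(s^2 - 9) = (s - 5)*(s + 1)*(s + 3)*(s - 3)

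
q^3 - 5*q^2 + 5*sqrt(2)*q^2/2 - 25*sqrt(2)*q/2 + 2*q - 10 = (q - 5)*(q + sqrt(2)/2)*(q + 2*sqrt(2))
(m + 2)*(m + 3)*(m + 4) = m^3 + 9*m^2 + 26*m + 24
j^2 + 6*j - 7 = (j - 1)*(j + 7)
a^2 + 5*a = a*(a + 5)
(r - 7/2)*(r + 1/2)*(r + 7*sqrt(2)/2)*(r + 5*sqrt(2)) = r^4 - 3*r^3 + 17*sqrt(2)*r^3/2 - 51*sqrt(2)*r^2/2 + 133*r^2/4 - 105*r - 119*sqrt(2)*r/8 - 245/4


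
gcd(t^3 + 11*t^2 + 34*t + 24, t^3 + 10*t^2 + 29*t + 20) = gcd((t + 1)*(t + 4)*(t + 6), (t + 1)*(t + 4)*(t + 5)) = t^2 + 5*t + 4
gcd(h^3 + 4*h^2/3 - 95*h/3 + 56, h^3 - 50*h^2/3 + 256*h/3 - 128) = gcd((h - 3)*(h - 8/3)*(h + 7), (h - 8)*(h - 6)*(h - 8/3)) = h - 8/3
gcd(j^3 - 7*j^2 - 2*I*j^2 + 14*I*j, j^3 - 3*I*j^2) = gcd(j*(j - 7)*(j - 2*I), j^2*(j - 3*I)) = j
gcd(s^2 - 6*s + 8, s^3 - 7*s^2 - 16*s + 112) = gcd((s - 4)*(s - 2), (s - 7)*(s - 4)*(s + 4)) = s - 4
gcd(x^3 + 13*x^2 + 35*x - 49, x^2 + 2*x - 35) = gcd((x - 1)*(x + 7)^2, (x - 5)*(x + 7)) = x + 7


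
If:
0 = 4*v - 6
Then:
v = 3/2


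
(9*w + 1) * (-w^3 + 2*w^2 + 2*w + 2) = -9*w^4 + 17*w^3 + 20*w^2 + 20*w + 2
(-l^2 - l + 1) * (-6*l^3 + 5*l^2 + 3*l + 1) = 6*l^5 + l^4 - 14*l^3 + l^2 + 2*l + 1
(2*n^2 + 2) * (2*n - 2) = 4*n^3 - 4*n^2 + 4*n - 4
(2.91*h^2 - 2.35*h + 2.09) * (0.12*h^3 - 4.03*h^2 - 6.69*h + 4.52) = 0.3492*h^5 - 12.0093*h^4 - 9.7466*h^3 + 20.452*h^2 - 24.6041*h + 9.4468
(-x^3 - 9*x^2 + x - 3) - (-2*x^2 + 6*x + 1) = -x^3 - 7*x^2 - 5*x - 4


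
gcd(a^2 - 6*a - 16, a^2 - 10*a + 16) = a - 8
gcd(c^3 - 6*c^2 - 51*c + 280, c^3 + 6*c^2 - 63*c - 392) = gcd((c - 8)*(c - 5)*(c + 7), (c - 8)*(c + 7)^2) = c^2 - c - 56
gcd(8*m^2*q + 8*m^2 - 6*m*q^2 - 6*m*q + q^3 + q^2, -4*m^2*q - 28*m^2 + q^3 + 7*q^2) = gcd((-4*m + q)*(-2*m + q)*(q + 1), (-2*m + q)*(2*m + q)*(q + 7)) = -2*m + q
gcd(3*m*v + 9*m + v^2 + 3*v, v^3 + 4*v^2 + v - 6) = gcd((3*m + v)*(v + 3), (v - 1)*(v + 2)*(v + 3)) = v + 3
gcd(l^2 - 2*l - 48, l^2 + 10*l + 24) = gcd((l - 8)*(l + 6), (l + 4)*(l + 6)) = l + 6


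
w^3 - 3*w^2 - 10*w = w*(w - 5)*(w + 2)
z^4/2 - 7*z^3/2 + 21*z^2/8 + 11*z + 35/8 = (z/2 + 1/4)*(z - 5)*(z - 7/2)*(z + 1)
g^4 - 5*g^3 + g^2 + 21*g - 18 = (g - 3)^2*(g - 1)*(g + 2)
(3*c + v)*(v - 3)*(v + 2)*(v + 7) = 3*c*v^3 + 18*c*v^2 - 39*c*v - 126*c + v^4 + 6*v^3 - 13*v^2 - 42*v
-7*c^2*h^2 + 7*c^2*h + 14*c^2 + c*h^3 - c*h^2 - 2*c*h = (-7*c + h)*(h - 2)*(c*h + c)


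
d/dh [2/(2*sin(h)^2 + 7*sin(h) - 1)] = -2*(4*sin(h) + 7)*cos(h)/(7*sin(h) - cos(2*h))^2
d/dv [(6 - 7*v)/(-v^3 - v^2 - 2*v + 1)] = (7*v^3 + 7*v^2 + 14*v - (7*v - 6)*(3*v^2 + 2*v + 2) - 7)/(v^3 + v^2 + 2*v - 1)^2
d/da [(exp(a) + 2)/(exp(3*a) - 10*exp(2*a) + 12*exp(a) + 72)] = -2*exp(a)/(exp(3*a) - 18*exp(2*a) + 108*exp(a) - 216)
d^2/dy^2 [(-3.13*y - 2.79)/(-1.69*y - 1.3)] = (2.183818 - 3.5527136788005e-15*y)/(1.69*y + 1.3)^3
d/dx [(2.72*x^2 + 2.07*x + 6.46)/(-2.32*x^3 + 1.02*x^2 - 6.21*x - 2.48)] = (6.3104*x^4 + 9.6048*x^3 + 25.959*x^2 - 26.6696*x + 34.983)/(5.3824*x^6 - 4.7328*x^5 + 29.8548*x^4 - 1.1612*x^3 + 33.5049*x^2 + 30.8016*x + 6.1504)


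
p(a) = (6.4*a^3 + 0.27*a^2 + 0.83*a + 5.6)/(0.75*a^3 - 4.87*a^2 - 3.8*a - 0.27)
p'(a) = (-2.25*a^2 + 9.74*a + 3.8)*(6.4*a^3 + 0.27*a^2 + 0.83*a + 5.6)/(0.75*a^3 - 4.87*a^2 - 3.8*a - 0.27)^2 + (19.2*a^2 + 0.54*a + 0.83)/(0.75*a^3 - 4.87*a^2 - 3.8*a - 0.27) = (1.77635683940025e-15*a^5 - 31.3705*a^4 - 49.885*a^3 - 14.7679*a^2 + 54.3982*a + 21.0559)/(0.5625*a^6 - 7.305*a^5 + 18.0169*a^4 + 36.607*a^3 + 17.0698*a^2 + 2.052*a + 0.0729)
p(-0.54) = 17.32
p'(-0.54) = -125.12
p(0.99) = -1.60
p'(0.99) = -0.28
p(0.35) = -2.86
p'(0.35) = 7.62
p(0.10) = -8.16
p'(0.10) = 53.98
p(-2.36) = 2.79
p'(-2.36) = -0.63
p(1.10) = -1.64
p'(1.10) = -0.56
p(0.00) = -20.74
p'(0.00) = 288.83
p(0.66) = -1.73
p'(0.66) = 1.38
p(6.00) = -38.55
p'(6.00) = -38.98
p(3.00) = -5.20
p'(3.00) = -3.09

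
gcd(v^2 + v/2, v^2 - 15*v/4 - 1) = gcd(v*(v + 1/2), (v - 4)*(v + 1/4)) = 1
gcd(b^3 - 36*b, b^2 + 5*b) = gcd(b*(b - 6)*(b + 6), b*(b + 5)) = b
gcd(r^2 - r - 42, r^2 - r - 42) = r^2 - r - 42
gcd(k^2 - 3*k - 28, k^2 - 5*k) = 1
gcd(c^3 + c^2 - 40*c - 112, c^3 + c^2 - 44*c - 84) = c - 7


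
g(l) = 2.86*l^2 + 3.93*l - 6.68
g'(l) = 5.72*l + 3.93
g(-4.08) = 24.89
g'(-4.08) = -19.41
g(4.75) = 76.52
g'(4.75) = 31.10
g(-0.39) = -7.78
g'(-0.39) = 1.70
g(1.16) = 1.73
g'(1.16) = 10.57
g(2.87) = 28.16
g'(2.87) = 20.35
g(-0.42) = -7.83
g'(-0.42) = 1.53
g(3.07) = 32.34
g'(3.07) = 21.49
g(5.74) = 110.11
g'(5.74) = 36.76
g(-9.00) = 189.61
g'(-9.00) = -47.55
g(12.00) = 452.32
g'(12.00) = 72.57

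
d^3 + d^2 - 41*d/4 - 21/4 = (d - 3)*(d + 1/2)*(d + 7/2)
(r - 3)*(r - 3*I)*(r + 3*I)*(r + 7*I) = r^4 - 3*r^3 + 7*I*r^3 + 9*r^2 - 21*I*r^2 - 27*r + 63*I*r - 189*I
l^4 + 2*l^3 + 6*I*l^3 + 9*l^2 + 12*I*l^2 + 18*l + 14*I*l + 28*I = (l + 2)*(l - 2*I)*(l + I)*(l + 7*I)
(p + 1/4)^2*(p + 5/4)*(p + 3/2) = p^4 + 13*p^3/4 + 53*p^2/16 + 71*p/64 + 15/128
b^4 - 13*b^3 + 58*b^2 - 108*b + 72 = (b - 6)*(b - 3)*(b - 2)^2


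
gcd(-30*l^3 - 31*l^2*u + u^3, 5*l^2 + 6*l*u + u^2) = 5*l^2 + 6*l*u + u^2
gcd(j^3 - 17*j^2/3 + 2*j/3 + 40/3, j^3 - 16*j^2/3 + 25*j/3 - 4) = 1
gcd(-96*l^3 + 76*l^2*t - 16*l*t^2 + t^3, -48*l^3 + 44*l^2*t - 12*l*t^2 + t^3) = 12*l^2 - 8*l*t + t^2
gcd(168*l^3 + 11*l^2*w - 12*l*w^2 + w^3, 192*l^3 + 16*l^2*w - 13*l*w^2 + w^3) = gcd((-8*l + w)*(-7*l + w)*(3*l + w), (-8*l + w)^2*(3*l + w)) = -24*l^2 - 5*l*w + w^2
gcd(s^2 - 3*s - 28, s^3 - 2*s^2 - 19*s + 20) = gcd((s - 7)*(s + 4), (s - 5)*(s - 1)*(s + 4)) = s + 4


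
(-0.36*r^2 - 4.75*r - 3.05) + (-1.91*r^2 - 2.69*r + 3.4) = -2.27*r^2 - 7.44*r + 0.35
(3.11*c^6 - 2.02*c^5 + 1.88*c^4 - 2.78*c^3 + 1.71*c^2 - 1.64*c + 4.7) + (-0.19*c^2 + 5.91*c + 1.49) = 3.11*c^6 - 2.02*c^5 + 1.88*c^4 - 2.78*c^3 + 1.52*c^2 + 4.27*c + 6.19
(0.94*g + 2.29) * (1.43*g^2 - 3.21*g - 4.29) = 1.3442*g^3 + 0.2573*g^2 - 11.3835*g - 9.8241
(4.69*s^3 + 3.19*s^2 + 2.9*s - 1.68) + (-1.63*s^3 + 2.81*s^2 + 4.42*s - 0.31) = 3.06*s^3 + 6.0*s^2 + 7.32*s - 1.99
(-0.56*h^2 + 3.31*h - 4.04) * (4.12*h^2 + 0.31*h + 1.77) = -2.3072*h^4 + 13.4636*h^3 - 16.6099*h^2 + 4.6063*h - 7.1508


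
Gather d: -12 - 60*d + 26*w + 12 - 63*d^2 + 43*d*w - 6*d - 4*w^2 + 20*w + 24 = -63*d^2 + d*(43*w - 66) - 4*w^2 + 46*w + 24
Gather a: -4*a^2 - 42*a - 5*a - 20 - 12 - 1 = -4*a^2 - 47*a - 33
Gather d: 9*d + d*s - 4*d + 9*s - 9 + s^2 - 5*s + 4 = d*(s + 5) + s^2 + 4*s - 5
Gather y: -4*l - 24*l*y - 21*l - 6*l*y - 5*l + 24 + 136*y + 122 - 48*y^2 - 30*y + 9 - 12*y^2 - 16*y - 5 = -30*l - 60*y^2 + y*(90 - 30*l) + 150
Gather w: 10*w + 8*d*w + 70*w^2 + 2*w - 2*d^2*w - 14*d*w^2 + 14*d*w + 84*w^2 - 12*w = w^2*(154 - 14*d) + w*(-2*d^2 + 22*d)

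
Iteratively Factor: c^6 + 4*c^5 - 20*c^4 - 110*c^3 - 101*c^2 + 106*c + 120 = (c - 1)*(c^5 + 5*c^4 - 15*c^3 - 125*c^2 - 226*c - 120) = (c - 1)*(c + 3)*(c^4 + 2*c^3 - 21*c^2 - 62*c - 40) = (c - 5)*(c - 1)*(c + 3)*(c^3 + 7*c^2 + 14*c + 8) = (c - 5)*(c - 1)*(c + 3)*(c + 4)*(c^2 + 3*c + 2) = (c - 5)*(c - 1)*(c + 2)*(c + 3)*(c + 4)*(c + 1)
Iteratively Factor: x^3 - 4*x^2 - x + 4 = (x + 1)*(x^2 - 5*x + 4) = (x - 4)*(x + 1)*(x - 1)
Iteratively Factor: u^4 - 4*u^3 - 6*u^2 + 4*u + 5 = (u - 5)*(u^3 + u^2 - u - 1) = (u - 5)*(u + 1)*(u^2 - 1) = (u - 5)*(u - 1)*(u + 1)*(u + 1)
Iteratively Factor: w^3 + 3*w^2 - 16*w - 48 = (w + 3)*(w^2 - 16) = (w - 4)*(w + 3)*(w + 4)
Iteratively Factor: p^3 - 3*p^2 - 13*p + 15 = (p + 3)*(p^2 - 6*p + 5) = (p - 1)*(p + 3)*(p - 5)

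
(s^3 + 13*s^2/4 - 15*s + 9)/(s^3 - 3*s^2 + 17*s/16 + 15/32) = 8*(s^2 + 4*s - 12)/(8*s^2 - 18*s - 5)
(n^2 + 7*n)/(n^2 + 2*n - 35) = n/(n - 5)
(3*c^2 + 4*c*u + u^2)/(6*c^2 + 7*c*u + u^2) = (3*c + u)/(6*c + u)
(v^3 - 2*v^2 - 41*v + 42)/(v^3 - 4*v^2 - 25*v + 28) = (v + 6)/(v + 4)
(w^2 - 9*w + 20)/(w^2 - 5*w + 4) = (w - 5)/(w - 1)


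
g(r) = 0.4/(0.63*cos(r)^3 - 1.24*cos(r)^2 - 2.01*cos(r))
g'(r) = 0.4*(1.89*sin(r)*cos(r)^2 - 2.48*sin(r)*cos(r) - 2.01*sin(r))/(0.63*cos(r)^3 - 1.24*cos(r)^2 - 2.01*cos(r))^2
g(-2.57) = 0.91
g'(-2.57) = -1.59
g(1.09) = -0.35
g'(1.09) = -0.76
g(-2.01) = 0.69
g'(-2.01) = 0.66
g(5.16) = -0.38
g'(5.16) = 0.89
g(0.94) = -0.27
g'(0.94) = -0.41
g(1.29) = -0.63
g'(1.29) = -2.40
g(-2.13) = 0.64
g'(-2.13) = 0.14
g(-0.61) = -0.19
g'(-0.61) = 0.14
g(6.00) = -0.16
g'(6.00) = 0.05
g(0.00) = -0.15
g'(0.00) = 0.00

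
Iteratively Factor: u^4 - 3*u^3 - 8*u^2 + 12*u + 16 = (u - 2)*(u^3 - u^2 - 10*u - 8) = (u - 2)*(u + 1)*(u^2 - 2*u - 8) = (u - 2)*(u + 1)*(u + 2)*(u - 4)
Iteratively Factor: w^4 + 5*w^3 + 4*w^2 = (w)*(w^3 + 5*w^2 + 4*w) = w*(w + 1)*(w^2 + 4*w) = w*(w + 1)*(w + 4)*(w)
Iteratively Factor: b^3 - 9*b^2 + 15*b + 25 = (b - 5)*(b^2 - 4*b - 5) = (b - 5)*(b + 1)*(b - 5)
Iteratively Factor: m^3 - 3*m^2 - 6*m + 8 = (m + 2)*(m^2 - 5*m + 4) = (m - 1)*(m + 2)*(m - 4)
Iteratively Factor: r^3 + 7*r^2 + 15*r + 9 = (r + 3)*(r^2 + 4*r + 3) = (r + 3)^2*(r + 1)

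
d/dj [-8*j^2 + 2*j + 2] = 2 - 16*j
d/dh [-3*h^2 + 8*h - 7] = 8 - 6*h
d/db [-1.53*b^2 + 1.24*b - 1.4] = 1.24 - 3.06*b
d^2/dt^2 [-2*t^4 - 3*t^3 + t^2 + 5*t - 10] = -24*t^2 - 18*t + 2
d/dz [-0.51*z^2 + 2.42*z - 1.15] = 2.42 - 1.02*z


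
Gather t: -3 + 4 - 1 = 0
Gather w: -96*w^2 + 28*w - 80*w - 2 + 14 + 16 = -96*w^2 - 52*w + 28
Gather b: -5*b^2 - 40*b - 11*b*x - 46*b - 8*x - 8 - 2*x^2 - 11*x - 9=-5*b^2 + b*(-11*x - 86) - 2*x^2 - 19*x - 17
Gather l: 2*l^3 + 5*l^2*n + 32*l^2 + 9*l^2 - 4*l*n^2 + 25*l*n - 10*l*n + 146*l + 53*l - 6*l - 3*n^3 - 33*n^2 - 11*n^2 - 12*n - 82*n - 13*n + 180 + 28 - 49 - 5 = 2*l^3 + l^2*(5*n + 41) + l*(-4*n^2 + 15*n + 193) - 3*n^3 - 44*n^2 - 107*n + 154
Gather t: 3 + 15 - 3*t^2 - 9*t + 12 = -3*t^2 - 9*t + 30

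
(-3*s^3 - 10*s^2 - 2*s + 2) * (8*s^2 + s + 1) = -24*s^5 - 83*s^4 - 29*s^3 + 4*s^2 + 2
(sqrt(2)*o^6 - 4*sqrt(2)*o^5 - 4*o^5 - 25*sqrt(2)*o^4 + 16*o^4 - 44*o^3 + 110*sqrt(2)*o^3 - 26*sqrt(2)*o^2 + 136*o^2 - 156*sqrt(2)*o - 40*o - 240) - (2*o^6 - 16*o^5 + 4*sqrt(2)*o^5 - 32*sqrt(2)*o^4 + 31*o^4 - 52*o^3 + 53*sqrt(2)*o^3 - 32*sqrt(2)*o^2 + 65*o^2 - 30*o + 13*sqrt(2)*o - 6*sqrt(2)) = -2*o^6 + sqrt(2)*o^6 - 8*sqrt(2)*o^5 + 12*o^5 - 15*o^4 + 7*sqrt(2)*o^4 + 8*o^3 + 57*sqrt(2)*o^3 + 6*sqrt(2)*o^2 + 71*o^2 - 169*sqrt(2)*o - 10*o - 240 + 6*sqrt(2)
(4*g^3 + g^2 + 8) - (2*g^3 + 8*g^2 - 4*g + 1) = 2*g^3 - 7*g^2 + 4*g + 7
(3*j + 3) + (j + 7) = 4*j + 10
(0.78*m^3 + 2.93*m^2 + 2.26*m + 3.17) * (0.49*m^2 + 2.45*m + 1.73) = 0.3822*m^5 + 3.3467*m^4 + 9.6353*m^3 + 12.1592*m^2 + 11.6763*m + 5.4841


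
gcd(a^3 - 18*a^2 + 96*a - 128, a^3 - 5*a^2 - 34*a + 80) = a^2 - 10*a + 16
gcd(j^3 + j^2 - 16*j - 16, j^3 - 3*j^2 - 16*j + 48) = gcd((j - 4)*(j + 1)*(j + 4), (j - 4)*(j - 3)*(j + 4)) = j^2 - 16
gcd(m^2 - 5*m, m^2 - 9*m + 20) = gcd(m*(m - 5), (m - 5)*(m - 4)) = m - 5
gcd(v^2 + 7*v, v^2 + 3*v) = v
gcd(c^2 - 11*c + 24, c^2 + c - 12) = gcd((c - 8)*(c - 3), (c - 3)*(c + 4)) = c - 3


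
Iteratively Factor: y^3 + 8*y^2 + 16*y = (y)*(y^2 + 8*y + 16) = y*(y + 4)*(y + 4)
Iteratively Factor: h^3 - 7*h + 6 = (h - 2)*(h^2 + 2*h - 3) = (h - 2)*(h + 3)*(h - 1)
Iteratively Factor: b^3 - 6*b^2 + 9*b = (b - 3)*(b^2 - 3*b) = (b - 3)^2*(b)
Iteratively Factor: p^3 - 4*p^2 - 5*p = (p)*(p^2 - 4*p - 5) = p*(p - 5)*(p + 1)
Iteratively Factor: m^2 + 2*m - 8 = (m + 4)*(m - 2)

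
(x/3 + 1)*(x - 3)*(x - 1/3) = x^3/3 - x^2/9 - 3*x + 1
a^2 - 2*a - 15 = (a - 5)*(a + 3)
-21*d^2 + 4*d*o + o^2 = (-3*d + o)*(7*d + o)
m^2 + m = m*(m + 1)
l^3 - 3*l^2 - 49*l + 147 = (l - 7)*(l - 3)*(l + 7)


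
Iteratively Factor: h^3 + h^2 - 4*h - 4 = (h + 1)*(h^2 - 4) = (h - 2)*(h + 1)*(h + 2)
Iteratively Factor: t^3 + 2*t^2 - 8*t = (t - 2)*(t^2 + 4*t) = (t - 2)*(t + 4)*(t)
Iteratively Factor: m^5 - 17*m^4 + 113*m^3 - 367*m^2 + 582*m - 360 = (m - 2)*(m^4 - 15*m^3 + 83*m^2 - 201*m + 180) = (m - 5)*(m - 2)*(m^3 - 10*m^2 + 33*m - 36) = (m - 5)*(m - 3)*(m - 2)*(m^2 - 7*m + 12) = (m - 5)*(m - 3)^2*(m - 2)*(m - 4)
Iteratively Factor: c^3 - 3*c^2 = (c)*(c^2 - 3*c) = c*(c - 3)*(c)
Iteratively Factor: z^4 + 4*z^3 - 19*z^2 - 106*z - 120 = (z + 3)*(z^3 + z^2 - 22*z - 40) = (z - 5)*(z + 3)*(z^2 + 6*z + 8) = (z - 5)*(z + 2)*(z + 3)*(z + 4)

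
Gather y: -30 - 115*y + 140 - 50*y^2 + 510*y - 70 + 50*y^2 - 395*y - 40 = 0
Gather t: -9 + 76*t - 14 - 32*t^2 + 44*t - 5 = -32*t^2 + 120*t - 28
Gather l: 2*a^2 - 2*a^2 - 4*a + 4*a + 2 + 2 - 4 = 0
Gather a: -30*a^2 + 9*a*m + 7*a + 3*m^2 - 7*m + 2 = -30*a^2 + a*(9*m + 7) + 3*m^2 - 7*m + 2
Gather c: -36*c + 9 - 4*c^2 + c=-4*c^2 - 35*c + 9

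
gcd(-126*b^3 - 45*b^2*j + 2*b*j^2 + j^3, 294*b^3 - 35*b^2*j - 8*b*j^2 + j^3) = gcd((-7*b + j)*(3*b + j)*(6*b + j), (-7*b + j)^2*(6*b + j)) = 42*b^2 + b*j - j^2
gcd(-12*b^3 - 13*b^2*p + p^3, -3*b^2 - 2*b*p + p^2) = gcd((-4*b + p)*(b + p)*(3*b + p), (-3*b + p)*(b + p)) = b + p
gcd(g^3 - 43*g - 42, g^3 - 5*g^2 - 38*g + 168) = g^2 - g - 42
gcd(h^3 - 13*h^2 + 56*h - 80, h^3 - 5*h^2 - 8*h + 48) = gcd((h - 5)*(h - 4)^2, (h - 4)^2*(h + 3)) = h^2 - 8*h + 16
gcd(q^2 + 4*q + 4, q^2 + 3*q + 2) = q + 2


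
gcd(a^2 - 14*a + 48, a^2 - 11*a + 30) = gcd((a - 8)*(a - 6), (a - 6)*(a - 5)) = a - 6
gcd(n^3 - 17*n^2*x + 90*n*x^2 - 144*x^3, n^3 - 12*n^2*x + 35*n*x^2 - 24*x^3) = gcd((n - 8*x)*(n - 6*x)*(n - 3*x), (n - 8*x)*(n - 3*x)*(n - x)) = n^2 - 11*n*x + 24*x^2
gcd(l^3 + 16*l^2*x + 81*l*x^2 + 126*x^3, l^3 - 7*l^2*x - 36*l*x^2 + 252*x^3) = l + 6*x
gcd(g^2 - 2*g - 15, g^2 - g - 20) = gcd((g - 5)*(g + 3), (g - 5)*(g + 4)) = g - 5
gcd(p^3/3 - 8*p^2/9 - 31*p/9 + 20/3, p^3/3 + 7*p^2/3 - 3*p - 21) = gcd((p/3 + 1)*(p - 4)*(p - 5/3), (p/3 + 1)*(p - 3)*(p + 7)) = p + 3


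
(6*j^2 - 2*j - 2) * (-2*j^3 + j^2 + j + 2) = -12*j^5 + 10*j^4 + 8*j^3 + 8*j^2 - 6*j - 4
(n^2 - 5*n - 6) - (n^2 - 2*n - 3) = -3*n - 3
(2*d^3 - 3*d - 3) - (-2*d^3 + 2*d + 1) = 4*d^3 - 5*d - 4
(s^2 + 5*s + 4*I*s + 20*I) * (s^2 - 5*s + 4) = s^4 + 4*I*s^3 - 21*s^2 + 20*s - 84*I*s + 80*I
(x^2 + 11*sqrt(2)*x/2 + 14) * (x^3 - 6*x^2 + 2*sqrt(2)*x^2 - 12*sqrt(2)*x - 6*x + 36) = x^5 - 6*x^4 + 15*sqrt(2)*x^4/2 - 45*sqrt(2)*x^3 + 30*x^3 - 180*x^2 - 5*sqrt(2)*x^2 - 84*x + 30*sqrt(2)*x + 504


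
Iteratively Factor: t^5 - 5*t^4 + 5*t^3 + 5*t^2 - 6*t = (t)*(t^4 - 5*t^3 + 5*t^2 + 5*t - 6) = t*(t + 1)*(t^3 - 6*t^2 + 11*t - 6) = t*(t - 3)*(t + 1)*(t^2 - 3*t + 2) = t*(t - 3)*(t - 2)*(t + 1)*(t - 1)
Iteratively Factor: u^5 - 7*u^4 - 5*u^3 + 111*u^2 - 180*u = (u - 5)*(u^4 - 2*u^3 - 15*u^2 + 36*u) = (u - 5)*(u - 3)*(u^3 + u^2 - 12*u) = (u - 5)*(u - 3)^2*(u^2 + 4*u) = (u - 5)*(u - 3)^2*(u + 4)*(u)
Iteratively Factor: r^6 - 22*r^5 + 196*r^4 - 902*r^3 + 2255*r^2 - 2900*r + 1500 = (r - 5)*(r^5 - 17*r^4 + 111*r^3 - 347*r^2 + 520*r - 300) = (r - 5)*(r - 3)*(r^4 - 14*r^3 + 69*r^2 - 140*r + 100) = (r - 5)*(r - 3)*(r - 2)*(r^3 - 12*r^2 + 45*r - 50) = (r - 5)*(r - 3)*(r - 2)^2*(r^2 - 10*r + 25) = (r - 5)^2*(r - 3)*(r - 2)^2*(r - 5)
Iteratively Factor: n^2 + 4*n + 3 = (n + 1)*(n + 3)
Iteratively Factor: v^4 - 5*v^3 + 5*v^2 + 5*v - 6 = (v + 1)*(v^3 - 6*v^2 + 11*v - 6) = (v - 1)*(v + 1)*(v^2 - 5*v + 6) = (v - 2)*(v - 1)*(v + 1)*(v - 3)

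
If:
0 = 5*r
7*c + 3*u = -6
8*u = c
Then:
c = -48/59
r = 0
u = -6/59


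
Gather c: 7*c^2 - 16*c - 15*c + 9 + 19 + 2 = 7*c^2 - 31*c + 30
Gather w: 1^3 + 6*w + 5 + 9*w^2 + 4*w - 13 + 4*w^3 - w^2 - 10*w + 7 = 4*w^3 + 8*w^2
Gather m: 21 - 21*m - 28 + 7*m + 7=-14*m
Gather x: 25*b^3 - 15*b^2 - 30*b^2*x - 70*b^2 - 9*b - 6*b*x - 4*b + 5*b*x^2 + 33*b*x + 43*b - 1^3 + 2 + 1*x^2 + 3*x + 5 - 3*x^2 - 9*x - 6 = 25*b^3 - 85*b^2 + 30*b + x^2*(5*b - 2) + x*(-30*b^2 + 27*b - 6)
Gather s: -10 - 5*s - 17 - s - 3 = -6*s - 30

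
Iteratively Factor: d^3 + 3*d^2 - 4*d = (d - 1)*(d^2 + 4*d) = d*(d - 1)*(d + 4)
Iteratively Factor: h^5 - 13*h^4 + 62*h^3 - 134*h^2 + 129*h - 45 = (h - 3)*(h^4 - 10*h^3 + 32*h^2 - 38*h + 15) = (h - 3)*(h - 1)*(h^3 - 9*h^2 + 23*h - 15) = (h - 3)*(h - 1)^2*(h^2 - 8*h + 15) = (h - 3)^2*(h - 1)^2*(h - 5)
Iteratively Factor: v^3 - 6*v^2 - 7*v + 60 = (v - 4)*(v^2 - 2*v - 15) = (v - 4)*(v + 3)*(v - 5)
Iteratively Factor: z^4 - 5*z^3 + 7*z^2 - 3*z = (z - 1)*(z^3 - 4*z^2 + 3*z) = (z - 1)^2*(z^2 - 3*z) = (z - 3)*(z - 1)^2*(z)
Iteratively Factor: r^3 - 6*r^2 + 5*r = (r - 5)*(r^2 - r) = r*(r - 5)*(r - 1)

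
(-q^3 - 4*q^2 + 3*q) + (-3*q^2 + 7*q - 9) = -q^3 - 7*q^2 + 10*q - 9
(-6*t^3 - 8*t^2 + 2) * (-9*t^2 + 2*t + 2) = 54*t^5 + 60*t^4 - 28*t^3 - 34*t^2 + 4*t + 4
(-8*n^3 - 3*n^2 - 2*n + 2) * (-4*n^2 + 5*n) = 32*n^5 - 28*n^4 - 7*n^3 - 18*n^2 + 10*n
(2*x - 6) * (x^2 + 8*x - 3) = 2*x^3 + 10*x^2 - 54*x + 18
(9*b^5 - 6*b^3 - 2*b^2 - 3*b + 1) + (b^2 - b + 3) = 9*b^5 - 6*b^3 - b^2 - 4*b + 4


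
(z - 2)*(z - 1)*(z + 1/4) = z^3 - 11*z^2/4 + 5*z/4 + 1/2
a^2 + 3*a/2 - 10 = (a - 5/2)*(a + 4)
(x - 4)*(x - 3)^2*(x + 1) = x^4 - 9*x^3 + 23*x^2 - 3*x - 36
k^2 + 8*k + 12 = (k + 2)*(k + 6)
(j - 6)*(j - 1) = j^2 - 7*j + 6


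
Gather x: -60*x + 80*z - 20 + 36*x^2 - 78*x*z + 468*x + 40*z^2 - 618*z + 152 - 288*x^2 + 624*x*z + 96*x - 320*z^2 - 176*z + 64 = -252*x^2 + x*(546*z + 504) - 280*z^2 - 714*z + 196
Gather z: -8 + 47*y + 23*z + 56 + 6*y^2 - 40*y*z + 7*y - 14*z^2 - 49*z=6*y^2 + 54*y - 14*z^2 + z*(-40*y - 26) + 48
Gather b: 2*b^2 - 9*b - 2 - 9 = 2*b^2 - 9*b - 11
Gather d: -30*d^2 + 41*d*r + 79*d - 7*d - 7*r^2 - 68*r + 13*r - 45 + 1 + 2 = -30*d^2 + d*(41*r + 72) - 7*r^2 - 55*r - 42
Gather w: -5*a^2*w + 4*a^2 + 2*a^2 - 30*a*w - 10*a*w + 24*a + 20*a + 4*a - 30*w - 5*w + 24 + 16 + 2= 6*a^2 + 48*a + w*(-5*a^2 - 40*a - 35) + 42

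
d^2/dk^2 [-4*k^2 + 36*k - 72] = -8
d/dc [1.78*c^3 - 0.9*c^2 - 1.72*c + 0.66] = 5.34*c^2 - 1.8*c - 1.72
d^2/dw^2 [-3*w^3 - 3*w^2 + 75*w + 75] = -18*w - 6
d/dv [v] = 1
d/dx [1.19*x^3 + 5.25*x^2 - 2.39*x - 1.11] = 3.57*x^2 + 10.5*x - 2.39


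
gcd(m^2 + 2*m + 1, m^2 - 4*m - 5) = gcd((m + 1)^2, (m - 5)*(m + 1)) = m + 1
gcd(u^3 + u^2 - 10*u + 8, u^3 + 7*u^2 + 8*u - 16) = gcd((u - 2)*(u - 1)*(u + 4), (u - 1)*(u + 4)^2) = u^2 + 3*u - 4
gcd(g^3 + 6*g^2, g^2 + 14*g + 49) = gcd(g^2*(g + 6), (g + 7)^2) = 1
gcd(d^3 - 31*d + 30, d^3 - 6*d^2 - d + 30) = d - 5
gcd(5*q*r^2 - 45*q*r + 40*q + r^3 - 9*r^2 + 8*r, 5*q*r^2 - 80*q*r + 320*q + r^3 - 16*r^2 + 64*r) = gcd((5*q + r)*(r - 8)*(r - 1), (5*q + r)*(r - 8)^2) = 5*q*r - 40*q + r^2 - 8*r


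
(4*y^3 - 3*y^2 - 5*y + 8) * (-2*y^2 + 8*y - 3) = -8*y^5 + 38*y^4 - 26*y^3 - 47*y^2 + 79*y - 24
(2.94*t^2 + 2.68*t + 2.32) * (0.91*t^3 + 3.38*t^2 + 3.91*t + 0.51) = 2.6754*t^5 + 12.376*t^4 + 22.665*t^3 + 19.8198*t^2 + 10.438*t + 1.1832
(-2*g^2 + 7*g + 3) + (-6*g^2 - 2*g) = -8*g^2 + 5*g + 3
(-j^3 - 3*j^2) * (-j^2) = j^5 + 3*j^4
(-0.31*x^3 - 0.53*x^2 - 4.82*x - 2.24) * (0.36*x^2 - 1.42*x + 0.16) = -0.1116*x^5 + 0.2494*x^4 - 1.0322*x^3 + 5.9532*x^2 + 2.4096*x - 0.3584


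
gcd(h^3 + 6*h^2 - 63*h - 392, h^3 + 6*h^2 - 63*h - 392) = h^3 + 6*h^2 - 63*h - 392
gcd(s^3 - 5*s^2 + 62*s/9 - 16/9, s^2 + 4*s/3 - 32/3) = s - 8/3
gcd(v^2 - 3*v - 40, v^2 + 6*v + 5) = v + 5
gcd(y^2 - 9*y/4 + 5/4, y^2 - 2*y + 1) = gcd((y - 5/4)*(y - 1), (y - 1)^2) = y - 1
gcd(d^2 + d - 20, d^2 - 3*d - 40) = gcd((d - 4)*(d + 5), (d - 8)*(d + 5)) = d + 5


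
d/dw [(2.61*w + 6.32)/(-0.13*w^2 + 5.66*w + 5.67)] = (0.3393*w^2 + 1.6432*w - 20.9725)/(0.0169*w^4 - 1.4716*w^3 + 30.5614*w^2 + 64.1844*w + 32.1489)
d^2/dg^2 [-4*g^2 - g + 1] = -8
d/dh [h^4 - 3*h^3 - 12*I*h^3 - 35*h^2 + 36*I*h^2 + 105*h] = 4*h^3 + h^2*(-9 - 36*I) + h*(-70 + 72*I) + 105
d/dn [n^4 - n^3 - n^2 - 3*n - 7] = 4*n^3 - 3*n^2 - 2*n - 3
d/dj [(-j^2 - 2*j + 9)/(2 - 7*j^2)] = 2*(-7*j^2 + 61*j - 2)/(49*j^4 - 28*j^2 + 4)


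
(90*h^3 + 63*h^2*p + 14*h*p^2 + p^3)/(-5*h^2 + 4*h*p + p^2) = (18*h^2 + 9*h*p + p^2)/(-h + p)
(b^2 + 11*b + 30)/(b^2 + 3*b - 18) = (b + 5)/(b - 3)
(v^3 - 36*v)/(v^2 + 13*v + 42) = v*(v - 6)/(v + 7)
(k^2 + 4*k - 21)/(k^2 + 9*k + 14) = (k - 3)/(k + 2)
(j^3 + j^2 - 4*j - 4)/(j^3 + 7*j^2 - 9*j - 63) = (j^3 + j^2 - 4*j - 4)/(j^3 + 7*j^2 - 9*j - 63)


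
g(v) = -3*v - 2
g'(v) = -3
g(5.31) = -17.93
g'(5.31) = -3.00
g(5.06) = -17.18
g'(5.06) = -3.00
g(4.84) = -16.52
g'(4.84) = -3.00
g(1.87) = -7.61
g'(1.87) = -3.00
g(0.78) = -4.34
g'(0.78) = -3.00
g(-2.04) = 4.12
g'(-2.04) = -3.00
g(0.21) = -2.63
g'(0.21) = -3.00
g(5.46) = -18.38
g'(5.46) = -3.00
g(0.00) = -2.00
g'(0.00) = -3.00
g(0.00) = -2.00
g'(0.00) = -3.00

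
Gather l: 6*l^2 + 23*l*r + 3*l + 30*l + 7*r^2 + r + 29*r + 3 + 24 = 6*l^2 + l*(23*r + 33) + 7*r^2 + 30*r + 27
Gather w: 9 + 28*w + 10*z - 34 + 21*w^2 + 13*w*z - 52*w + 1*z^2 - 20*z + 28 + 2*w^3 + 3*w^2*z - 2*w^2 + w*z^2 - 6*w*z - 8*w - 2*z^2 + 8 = 2*w^3 + w^2*(3*z + 19) + w*(z^2 + 7*z - 32) - z^2 - 10*z + 11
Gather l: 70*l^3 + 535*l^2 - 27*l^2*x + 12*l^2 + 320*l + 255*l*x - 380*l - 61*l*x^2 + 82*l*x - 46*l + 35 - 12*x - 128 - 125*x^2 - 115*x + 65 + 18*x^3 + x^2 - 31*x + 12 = 70*l^3 + l^2*(547 - 27*x) + l*(-61*x^2 + 337*x - 106) + 18*x^3 - 124*x^2 - 158*x - 16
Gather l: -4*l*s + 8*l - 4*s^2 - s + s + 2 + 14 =l*(8 - 4*s) - 4*s^2 + 16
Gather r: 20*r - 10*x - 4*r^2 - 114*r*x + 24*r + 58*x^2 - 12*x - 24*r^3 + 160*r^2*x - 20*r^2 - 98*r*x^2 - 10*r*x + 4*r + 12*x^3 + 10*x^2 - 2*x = -24*r^3 + r^2*(160*x - 24) + r*(-98*x^2 - 124*x + 48) + 12*x^3 + 68*x^2 - 24*x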